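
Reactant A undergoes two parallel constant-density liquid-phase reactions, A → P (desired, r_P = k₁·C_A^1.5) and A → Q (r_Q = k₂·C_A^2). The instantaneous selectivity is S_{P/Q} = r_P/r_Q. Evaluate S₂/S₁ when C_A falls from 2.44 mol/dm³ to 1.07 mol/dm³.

S_{P/Q} = (k₁/k₂)·C_A^-0.5, so S₂/S₁ = (C_{A,2}/C_{A,1})^-0.5.
= (1.07/2.44)^(-0.5) = (0.4385)^(-0.5) = 1.51.
Selectivity toward P rises as C_A falls — low-concentration operation is favoured.

1.51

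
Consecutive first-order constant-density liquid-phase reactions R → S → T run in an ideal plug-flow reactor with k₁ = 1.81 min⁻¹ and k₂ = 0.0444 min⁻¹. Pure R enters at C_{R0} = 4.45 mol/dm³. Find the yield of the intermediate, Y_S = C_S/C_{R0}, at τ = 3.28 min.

Solving the coupled first-order balances gives C_S(τ) = [k₁/(k₂−k₁)]·C_{R0}·(e^(−k₁τ) − e^(−k₂τ)).
e^(−k₁τ) = e^(−1.81×3.28) = e^(−5.937) = 0.002640; e^(−k₂τ) = e^(−0.1456) = 0.8645.
C_S = 1.81×4.45/(0.0444−1.81) × (0.002640−0.8645) = (-4.562)×(-0.8618) = 3.932 mol/dm³.
Y_S = C_S/C_{R0} = 3.932/4.45 = 0.884.

0.884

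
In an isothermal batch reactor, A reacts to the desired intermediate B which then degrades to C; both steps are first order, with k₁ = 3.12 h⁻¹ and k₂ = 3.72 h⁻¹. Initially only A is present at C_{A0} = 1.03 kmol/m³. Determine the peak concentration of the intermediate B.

0.346 kmol/m³

At the optimum, C_{B,max}/C_{A0} = (k₁/k₂)^[k₂/(k₂−k₁)].
= (3.12/3.72)^(3.72/(3.72−3.12)) = (0.8387)^(6.200) = 0.3360.
C_{B,max} = 0.3360×1.03 = 0.346 kmol/m³.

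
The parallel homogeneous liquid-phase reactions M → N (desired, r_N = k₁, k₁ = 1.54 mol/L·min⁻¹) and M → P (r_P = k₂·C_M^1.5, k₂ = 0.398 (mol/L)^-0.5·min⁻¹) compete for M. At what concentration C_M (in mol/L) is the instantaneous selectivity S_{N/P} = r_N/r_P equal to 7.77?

S_{N/P} = (k₁/k₂)·C_M^-1.5 ⇒ C_M = (S·k₂/k₁)^(1/(-1.5)).
= (7.77×0.398/1.54)^(-0.6667) = (2.008)^(-0.6667) = 0.628 mol/L.

0.628 mol/L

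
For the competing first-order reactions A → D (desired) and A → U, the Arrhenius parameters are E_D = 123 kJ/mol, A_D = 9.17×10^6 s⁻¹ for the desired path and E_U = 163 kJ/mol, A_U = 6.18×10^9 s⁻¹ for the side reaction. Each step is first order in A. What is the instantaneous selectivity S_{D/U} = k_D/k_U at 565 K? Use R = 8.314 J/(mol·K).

Since both paths have the same order in A, the concentration cancels and S_{D/U} = k_D/k_U = (A_D/A_U)·exp[(E_U−E_D)/(RT)].
(E_U−E_D)/(RT) = (163−123)×10³/(8.314×565) = 40000/4697 = 8.515.
k_D/k_U = (9.17×10^6/6.18×10^9)·exp(8.515) = 0.001484 × 4991 = 7.41.
Since E_D < E_U, lowering the temperature improves selectivity toward D.

7.41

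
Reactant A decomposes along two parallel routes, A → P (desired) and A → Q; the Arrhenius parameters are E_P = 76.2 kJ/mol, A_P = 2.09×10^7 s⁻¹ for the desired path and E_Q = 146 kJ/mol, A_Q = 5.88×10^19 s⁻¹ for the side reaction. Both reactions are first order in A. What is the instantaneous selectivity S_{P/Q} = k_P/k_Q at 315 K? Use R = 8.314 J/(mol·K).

0.134

With equal orders, S_{P/Q} = k_P/k_Q = (A_P/A_Q)·exp[(E_Q−E_P)/(RT)].
(E_Q−E_P)/(RT) = (146−76.2)×10³/(8.314×315) = 69800/2619 = 26.65.
k_P/k_Q = (2.09×10^7/5.88×10^19)·exp(26.65) = 3.554×10^-13 × 3.758×10^11 = 0.134.
Since E_P < E_Q, lowering the temperature improves selectivity toward P.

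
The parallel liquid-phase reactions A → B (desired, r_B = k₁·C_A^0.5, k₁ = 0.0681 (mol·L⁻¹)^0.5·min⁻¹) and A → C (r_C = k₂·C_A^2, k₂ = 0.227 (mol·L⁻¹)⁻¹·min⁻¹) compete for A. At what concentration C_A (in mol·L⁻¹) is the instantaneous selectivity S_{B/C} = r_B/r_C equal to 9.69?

0.0986 mol·L⁻¹

S_{B/C} = (k₁/k₂)·C_A^-1.5 ⇒ C_A = (S·k₂/k₁)^(1/(-1.5)).
= (9.69×0.227/0.0681)^(-0.6667) = (32.30)^(-0.6667) = 0.0986 mol·L⁻¹.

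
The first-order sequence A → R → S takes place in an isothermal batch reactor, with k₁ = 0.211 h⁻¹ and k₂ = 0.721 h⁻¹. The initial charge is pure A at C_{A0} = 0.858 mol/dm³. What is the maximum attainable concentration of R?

0.151 mol/dm³

At the optimum, C_{R,max}/C_{A0} = (k₁/k₂)^[k₂/(k₂−k₁)].
= (0.211/0.721)^(0.721/(0.721−0.211)) = (0.2926)^(1.414) = 0.1760.
C_{R,max} = 0.1760×0.858 = 0.151 mol/dm³.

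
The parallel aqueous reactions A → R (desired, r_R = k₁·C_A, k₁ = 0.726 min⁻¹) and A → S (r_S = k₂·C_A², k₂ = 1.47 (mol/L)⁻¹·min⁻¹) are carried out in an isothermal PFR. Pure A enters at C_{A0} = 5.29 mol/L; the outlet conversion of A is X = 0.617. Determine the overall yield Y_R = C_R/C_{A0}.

C_A = C_{A0}(1−X) = 2.026 mol/L.
Along a PFR/batch, dC_R/dC_A = −r_R/(r_R+r_S) = −k₁/(k₁+k₂·C_A).
Integrating from C_{A0} to C_A: C_R = (0.726/1.47)·ln[(0.726+1.47·5.29)/(0.726+1.47·2.03)] = 0.4939·ln(8.502/3.704) = 0.4103 mol/L.
Y_R = C_R/C_{A0} = 0.4103/5.29 = 0.0776.

0.0776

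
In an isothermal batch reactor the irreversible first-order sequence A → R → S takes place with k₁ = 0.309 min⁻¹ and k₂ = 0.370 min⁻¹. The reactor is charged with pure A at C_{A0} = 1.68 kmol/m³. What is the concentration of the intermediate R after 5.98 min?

0.410 kmol/m³

For first-order series with pure A initially, C_R(t) = k₁C_{A0}/(k₂−k₁)·(e^(−k₁t) − e^(−k₂t)).
e^(−k₁t) = e^(−0.309×5.98) = e^(−1.848) = 0.1576; e^(−k₂t) = e^(−2.213) = 0.1094.
C_R = 0.309×1.68/(0.370−0.309) × (0.1576−0.1094) = 8.510×0.04816 = 0.4099 kmol/m³.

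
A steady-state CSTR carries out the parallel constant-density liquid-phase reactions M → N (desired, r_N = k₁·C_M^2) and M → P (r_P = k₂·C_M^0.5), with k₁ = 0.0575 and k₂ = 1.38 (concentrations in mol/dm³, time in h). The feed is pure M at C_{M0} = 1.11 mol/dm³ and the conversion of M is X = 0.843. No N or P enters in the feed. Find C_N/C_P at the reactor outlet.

Exit C_M = C_{M0}(1−X) = 1.11×0.157 = 0.1743 mol/dm³.
A CSTR operates uniformly at the exit composition, giving r_N = 0.001746 and r_P = 0.5761 (each k·C_M^n at C_M = 0.1743).
Overall selectivity = C_N/C_P = r_Nτ/(r_Pτ) = r_N/r_P = 0.00303.

0.00303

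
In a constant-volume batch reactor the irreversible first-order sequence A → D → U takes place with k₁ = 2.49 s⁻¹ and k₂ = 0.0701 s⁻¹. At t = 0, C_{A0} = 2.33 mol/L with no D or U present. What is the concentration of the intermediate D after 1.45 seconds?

2.10 mol/L

The intermediate concentration in a first-order A→B→C sequence is C_D = k₁C_{A0}(e^(−k₁t) − e^(−k₂t))/(k₂−k₁).
e^(−k₁t) = e^(−2.49×1.45) = e^(−3.611) = 0.02704; e^(−k₂t) = e^(−0.1016) = 0.9034.
C_D = 2.49×2.33/(0.0701−2.49) × (0.02704−0.9034) = (-2.397)×(-0.8763) = 2.101 mol/L.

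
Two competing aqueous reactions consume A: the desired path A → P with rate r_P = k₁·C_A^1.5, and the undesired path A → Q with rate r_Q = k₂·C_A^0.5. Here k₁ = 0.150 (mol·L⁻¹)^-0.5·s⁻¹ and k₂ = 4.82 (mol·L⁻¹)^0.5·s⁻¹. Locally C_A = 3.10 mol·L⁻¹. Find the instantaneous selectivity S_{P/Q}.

S_{P/Q} = r_P/r_Q = (k₁·C_A^1.5)/(k₂·C_A^0.5) = (k₁/k₂)·C_A.
= (0.150×3.100^1.5) / (4.82×3.100^0.5) = 0.8187/8.486 = 0.0965.
Since the desired path is higher order in A, keeping C_A high (PFR or concentrated feed) favours P.

0.0965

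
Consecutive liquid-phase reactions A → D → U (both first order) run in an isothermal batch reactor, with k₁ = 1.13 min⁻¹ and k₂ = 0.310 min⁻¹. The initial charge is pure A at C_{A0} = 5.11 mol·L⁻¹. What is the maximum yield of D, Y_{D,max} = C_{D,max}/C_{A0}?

For a first-order series the maximum intermediate yield is C_{D,max}/C_{A0} = (k₁/k₂)^[k₂/(k₂−k₁)].
= (1.13/0.310)^(0.310/(0.310−1.13)) = (3.645)^(-0.3780) = 0.6133.

0.613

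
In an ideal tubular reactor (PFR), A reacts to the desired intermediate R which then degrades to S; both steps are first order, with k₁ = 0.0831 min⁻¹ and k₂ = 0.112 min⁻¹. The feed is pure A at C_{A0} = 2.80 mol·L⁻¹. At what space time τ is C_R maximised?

10.3 min

Setting dC_R/dτ = 0 gives τ_opt = ln(k₂/k₁)/(k₂−k₁).
= ln(0.112/0.0831)/(0.112−0.0831) = ln(1.348)/0.02890 = 0.2985/0.02890 = 10.3 min.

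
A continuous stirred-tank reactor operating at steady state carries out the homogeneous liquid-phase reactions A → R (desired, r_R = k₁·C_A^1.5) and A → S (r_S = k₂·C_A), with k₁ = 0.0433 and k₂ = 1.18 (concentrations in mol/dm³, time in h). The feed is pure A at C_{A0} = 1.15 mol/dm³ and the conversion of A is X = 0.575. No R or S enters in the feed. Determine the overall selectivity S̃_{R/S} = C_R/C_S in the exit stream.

Exit C_A = C_{A0}(1−X) = 1.15×0.425 = 0.4888 mol/dm³.
In a CSTR the entire volume is at exit conditions, so r_R = 0.0433×0.4888^1.5 = 0.01480 and r_S = 1.18×0.4888 = 0.5767.
Overall selectivity = C_R/C_S = r_Rτ/(r_Sτ) = r_R/r_S = 0.0257.

0.0257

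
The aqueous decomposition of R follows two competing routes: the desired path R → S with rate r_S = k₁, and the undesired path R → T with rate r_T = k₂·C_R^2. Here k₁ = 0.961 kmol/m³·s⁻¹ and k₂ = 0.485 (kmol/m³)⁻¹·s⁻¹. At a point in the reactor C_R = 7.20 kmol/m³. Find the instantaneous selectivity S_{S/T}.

0.0382

S_{S/T} = r_S/r_T = (k₁)/(k₂·C_R^2) = (k₁/k₂)·C_R^-2.
= (0.961) / (0.485×7.200^2) = 0.9610/25.14 = 0.0382.
The undesired path is higher order in R, so low C_R (CSTR or dilute feed) favours S.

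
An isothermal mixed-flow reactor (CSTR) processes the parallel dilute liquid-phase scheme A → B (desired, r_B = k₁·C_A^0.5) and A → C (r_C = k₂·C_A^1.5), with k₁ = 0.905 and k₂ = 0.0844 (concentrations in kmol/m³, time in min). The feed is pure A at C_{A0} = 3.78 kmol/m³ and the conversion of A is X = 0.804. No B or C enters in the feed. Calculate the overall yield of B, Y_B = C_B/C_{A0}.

Exit C_A = C_{A0}(1−X) = 3.78×0.196 = 0.7409 kmol/m³.
In a CSTR the entire volume is at exit conditions, so r_B = 0.905×0.7409^0.5 = 0.7790 and r_C = 0.0844×0.7409^1.5 = 0.05382.
Fraction of consumed A going to B: r_B/(r_B+r_C) = 0.9354.
C_B = 0.9354·C_{A0}·X = 0.9354×3.78×0.804 = 2.84 kmol/m³; Y_B = C_B/C_{A0} = 0.752.

0.752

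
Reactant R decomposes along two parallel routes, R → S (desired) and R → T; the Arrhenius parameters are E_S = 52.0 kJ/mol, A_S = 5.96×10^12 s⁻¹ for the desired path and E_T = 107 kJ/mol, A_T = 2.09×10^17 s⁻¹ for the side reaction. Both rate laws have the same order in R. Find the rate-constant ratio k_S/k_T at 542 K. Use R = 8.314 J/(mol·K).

5.70

With equal orders, S_{S/T} = k_S/k_T = (A_S/A_T)·exp[(E_T−E_S)/(RT)].
(E_T−E_S)/(RT) = (107−52.0)×10³/(8.314×542) = 55000/4506 = 12.21.
k_S/k_T = (5.96×10^12/2.09×10^17)·exp(12.21) = 2.852×10^-5 × 1.999×10^5 = 5.70.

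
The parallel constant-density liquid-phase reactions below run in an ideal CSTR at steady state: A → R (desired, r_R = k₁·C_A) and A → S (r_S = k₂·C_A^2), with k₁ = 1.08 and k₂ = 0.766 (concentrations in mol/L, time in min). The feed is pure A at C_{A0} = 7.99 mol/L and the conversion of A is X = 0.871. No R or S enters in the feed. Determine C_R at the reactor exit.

Exit C_A = C_{A0}(1−X) = 7.99×0.129 = 1.031 mol/L.
In a CSTR the entire volume is at exit conditions, so r_R = 1.08×1.031 = 1.113 and r_S = 0.766×1.031^2 = 0.8138.
Fraction of consumed A going to R: r_R/(r_R+r_S) = 0.5777.
C_R = 0.5777·C_{A0}·X = 0.5777×7.99×0.871 = 4.02 mol/L.

4.02 mol/L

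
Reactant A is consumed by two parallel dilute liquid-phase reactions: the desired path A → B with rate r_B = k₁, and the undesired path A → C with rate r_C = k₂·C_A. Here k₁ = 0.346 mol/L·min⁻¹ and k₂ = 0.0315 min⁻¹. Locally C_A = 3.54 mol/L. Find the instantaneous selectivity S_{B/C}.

S_{B/C} = r_B/r_C = (k₁)/(k₂·C_A) = (k₁/k₂)·C_A⁻¹.
= (0.346) / (0.0315×3.540) = 0.3460/0.1115 = 3.10.
The undesired path is higher order in A, so low C_A (CSTR or dilute feed) favours B.

3.10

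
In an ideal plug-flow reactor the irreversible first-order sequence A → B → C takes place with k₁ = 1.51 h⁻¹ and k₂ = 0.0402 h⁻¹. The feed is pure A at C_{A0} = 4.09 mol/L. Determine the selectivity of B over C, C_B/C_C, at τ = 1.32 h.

28.3

Solving the coupled first-order balances gives C_B(τ) = [k₁/(k₂−k₁)]·C_{A0}·(e^(−k₁τ) − e^(−k₂τ)).
e^(−k₁τ) = e^(−1.51×1.32) = e^(−1.993) = 0.1363; e^(−k₂τ) = e^(−0.05306) = 0.9483.
C_B = 1.51×4.09/(0.0402−1.51) × (0.1363−0.9483) = (-4.202)×(-0.8121) = 3.412 mol/L.
C_A = C_{A0}e^(−k₁τ) = 0.5573 mol/L, so C_C = C_{A0}−C_A−C_B = 0.1205 mol/L; C_B/C_C = 28.3.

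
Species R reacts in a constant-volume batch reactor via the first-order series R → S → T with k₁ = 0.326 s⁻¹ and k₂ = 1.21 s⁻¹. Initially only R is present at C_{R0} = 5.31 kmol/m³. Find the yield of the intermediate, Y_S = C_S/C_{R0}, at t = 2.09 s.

For first-order series with pure R initially, C_S(t) = k₁C_{R0}/(k₂−k₁)·(e^(−k₁t) − e^(−k₂t)).
e^(−k₁t) = e^(−0.326×2.09) = e^(−0.6813) = 0.5059; e^(−k₂t) = e^(−2.529) = 0.07975.
C_S = 0.326×5.31/(1.21−0.326) × (0.5059−0.07975) = 1.958×0.4262 = 0.8346 kmol/m³.
Y_S = C_S/C_{R0} = 0.8346/5.31 = 0.157.

0.157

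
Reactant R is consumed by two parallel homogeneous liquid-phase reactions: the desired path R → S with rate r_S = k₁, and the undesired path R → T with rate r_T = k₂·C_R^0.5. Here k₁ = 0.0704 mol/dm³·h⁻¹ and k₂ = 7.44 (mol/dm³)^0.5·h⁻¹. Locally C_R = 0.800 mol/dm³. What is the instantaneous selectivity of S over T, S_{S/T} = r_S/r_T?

0.0106

S_{S/T} = r_S/r_T = (k₁)/(k₂·C_R^0.5) = (k₁/k₂)·C_R^-0.5.
= (0.0704) / (7.44×0.8000^0.5) = 0.07040/6.655 = 0.0106.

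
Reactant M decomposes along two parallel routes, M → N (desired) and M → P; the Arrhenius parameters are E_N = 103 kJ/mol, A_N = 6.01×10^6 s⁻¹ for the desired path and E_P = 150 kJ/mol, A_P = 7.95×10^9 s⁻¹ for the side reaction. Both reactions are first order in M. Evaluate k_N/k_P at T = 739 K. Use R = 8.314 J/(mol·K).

Since both paths have the same order in M, the concentration cancels and S_{N/P} = k_N/k_P = (A_N/A_P)·exp[(E_P−E_N)/(RT)].
(E_P−E_N)/(RT) = (150−103)×10³/(8.314×739) = 47000/6144 = 7.650.
k_N/k_P = (6.01×10^6/7.95×10^9)·exp(7.650) = 7.560×10^-4 × 2100 = 1.59.

1.59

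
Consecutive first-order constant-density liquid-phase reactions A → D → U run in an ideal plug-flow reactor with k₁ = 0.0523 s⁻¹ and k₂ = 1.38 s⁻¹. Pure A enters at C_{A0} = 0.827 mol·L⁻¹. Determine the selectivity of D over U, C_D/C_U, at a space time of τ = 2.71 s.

0.336

For first-order series with pure A initially, C_D(τ) = k₁C_{A0}/(k₂−k₁)·(e^(−k₁τ) − e^(−k₂τ)).
e^(−k₁τ) = e^(−0.0523×2.71) = e^(−0.1417) = 0.8679; e^(−k₂τ) = e^(−3.740) = 0.02376.
C_D = 0.0523×0.827/(1.38−0.0523) × (0.8679−0.02376) = 0.03258×0.8441 = 0.02750 mol·L⁻¹.
C_A = C_{A0}e^(−k₁τ) = 0.7177 mol·L⁻¹, so C_U = C_{A0}−C_A−C_D = 0.08179 mol·L⁻¹; C_D/C_U = 0.336.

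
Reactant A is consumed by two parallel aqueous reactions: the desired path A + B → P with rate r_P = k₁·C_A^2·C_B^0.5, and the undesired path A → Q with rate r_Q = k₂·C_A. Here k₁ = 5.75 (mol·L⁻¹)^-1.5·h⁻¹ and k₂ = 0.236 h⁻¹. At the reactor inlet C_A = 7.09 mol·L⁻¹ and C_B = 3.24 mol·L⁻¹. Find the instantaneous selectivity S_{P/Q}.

311

S_{P/Q} = r_P/r_Q = (k₁·C_A^2·C_B^0.5)/(k₂·C_A) = (k₁/k₂)·C_A·C_B^0.5.
= (5.75×7.090^2×3.240^0.5) / (0.236×7.090) = 520.3/1.673 = 311.
Since the desired path is higher order in A, keeping C_A high (PFR or concentrated feed) favours P.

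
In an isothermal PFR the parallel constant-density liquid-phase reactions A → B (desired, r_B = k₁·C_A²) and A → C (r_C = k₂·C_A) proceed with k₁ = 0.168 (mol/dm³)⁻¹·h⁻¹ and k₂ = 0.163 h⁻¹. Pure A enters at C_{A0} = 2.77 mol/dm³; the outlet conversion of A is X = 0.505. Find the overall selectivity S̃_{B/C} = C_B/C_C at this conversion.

2.08

C_A = C_{A0}(1−X) = 1.371 mol/dm³.
Along a PFR/batch, dC_C/dC_A = −r_C/(r_B+r_C) = −k₂/(k₂+k₁·C_A).
Integrating from C_{A0} to C_A: C_C = (0.163/0.168)·ln[(0.163+0.168·2.77)/(0.163+0.168·1.37)] = 0.9702·ln(0.6284/0.3934) = 0.4545 mol/dm³.
Then C_B = (C_{A0}−C_A) − C_C = 1.399 − 0.4545 = 0.9444 mol/dm³.
S̃_{B/C} = C_B/C_C = 0.9444/0.4545 = 2.08.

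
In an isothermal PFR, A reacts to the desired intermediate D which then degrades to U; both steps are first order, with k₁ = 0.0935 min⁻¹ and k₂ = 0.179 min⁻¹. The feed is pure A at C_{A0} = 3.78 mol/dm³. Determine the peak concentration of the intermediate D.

Evaluating C_D at τ_opt = ln(k₂/k₁)/(k₂−k₁) gives C_{D,max}/C_{A0} = (k₁/k₂)^[k₂/(k₂−k₁)].
= (0.0935/0.179)^(0.179/(0.179−0.0935)) = (0.5223)^(2.094) = 0.2568.
C_{D,max} = 0.2568×3.78 = 0.971 mol/dm³.

0.971 mol/dm³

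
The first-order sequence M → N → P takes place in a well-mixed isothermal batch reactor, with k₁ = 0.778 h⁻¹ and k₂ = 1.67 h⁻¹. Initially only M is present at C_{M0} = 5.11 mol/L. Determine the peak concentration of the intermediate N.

1.22 mol/L

Evaluating C_N at t_opt = ln(k₂/k₁)/(k₂−k₁) gives C_{N,max}/C_{M0} = (k₁/k₂)^[k₂/(k₂−k₁)].
= (0.778/1.67)^(1.67/(1.67−0.778)) = (0.4659)^(1.872) = 0.2393.
C_{N,max} = 0.2393×5.11 = 1.22 mol/L.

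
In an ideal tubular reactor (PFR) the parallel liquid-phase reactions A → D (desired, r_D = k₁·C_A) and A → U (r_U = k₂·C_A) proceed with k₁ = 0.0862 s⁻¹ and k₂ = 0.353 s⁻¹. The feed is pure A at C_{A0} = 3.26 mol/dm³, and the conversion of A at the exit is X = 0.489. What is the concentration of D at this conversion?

0.313 mol/dm³

C_A = C_{A0}(1−X) = 1.666 mol/dm³.
Both paths are first order in A, so the instantaneous fraction to D is constant: dC_D/d(−C_A) = k₁/(k₁+k₂) = 0.1963.
C_D = 0.1963·(C_{A0}−C_A) = 0.1963×1.594 = 0.313 mol/dm³.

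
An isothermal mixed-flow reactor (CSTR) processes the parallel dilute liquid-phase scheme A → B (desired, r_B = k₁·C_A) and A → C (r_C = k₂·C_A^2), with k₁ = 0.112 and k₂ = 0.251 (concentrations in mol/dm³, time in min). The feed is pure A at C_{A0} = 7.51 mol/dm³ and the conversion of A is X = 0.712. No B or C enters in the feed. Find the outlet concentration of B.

Exit C_A = C_{A0}(1−X) = 7.51×0.288 = 2.163 mol/dm³.
Rates in a CSTR are evaluated at the outlet concentration: r_B = 0.112×2.163 = 0.2422, r_C = 0.251×2.163^2 = 1.174.
Fraction of consumed A going to B: r_B/(r_B+r_C) = 0.1710.
C_B = 0.1710·C_{A0}·X = 0.1710×7.51×0.712 = 0.914 mol/dm³.

0.914 mol/dm³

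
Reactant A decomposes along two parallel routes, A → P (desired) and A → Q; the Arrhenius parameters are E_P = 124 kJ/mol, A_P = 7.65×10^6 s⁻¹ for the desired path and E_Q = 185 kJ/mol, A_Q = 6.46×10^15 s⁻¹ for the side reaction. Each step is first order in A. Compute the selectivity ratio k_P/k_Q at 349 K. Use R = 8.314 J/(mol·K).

With equal orders, S_{P/Q} = k_P/k_Q = (A_P/A_Q)·exp[(E_Q−E_P)/(RT)].
(E_Q−E_P)/(RT) = (185−124)×10³/(8.314×349) = 61000/2902 = 21.02.
k_P/k_Q = (7.65×10^6/6.46×10^15)·exp(21.02) = 1.184×10^-9 × 1.349×10^9 = 1.60.
Since E_P < E_Q, lowering the temperature improves selectivity toward P.

1.60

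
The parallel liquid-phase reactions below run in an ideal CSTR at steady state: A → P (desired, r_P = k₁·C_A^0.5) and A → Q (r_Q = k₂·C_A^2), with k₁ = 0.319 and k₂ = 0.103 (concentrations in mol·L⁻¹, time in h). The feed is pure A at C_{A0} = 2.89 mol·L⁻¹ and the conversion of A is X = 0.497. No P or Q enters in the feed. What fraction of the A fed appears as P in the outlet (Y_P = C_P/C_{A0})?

Exit C_A = C_{A0}(1−X) = 2.89×0.503 = 1.454 mol·L⁻¹.
A CSTR operates uniformly at the exit composition, giving r_P = 0.3846 and r_Q = 0.2177 (each k·C_A^n at C_A = 1.454).
Fraction of consumed A going to P: r_P/(r_P+r_Q) = 0.6386.
C_P = 0.6386·C_{A0}·X = 0.6386×2.89×0.497 = 0.917 mol·L⁻¹; Y_P = C_P/C_{A0} = 0.317.

0.317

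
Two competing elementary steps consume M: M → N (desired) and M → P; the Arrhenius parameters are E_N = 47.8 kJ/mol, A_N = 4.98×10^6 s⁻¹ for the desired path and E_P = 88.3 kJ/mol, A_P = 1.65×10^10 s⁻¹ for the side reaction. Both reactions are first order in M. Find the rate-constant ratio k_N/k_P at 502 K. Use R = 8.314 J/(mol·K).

Since both paths have the same order in M, the concentration cancels and S_{N/P} = k_N/k_P = (A_N/A_P)·exp[(E_P−E_N)/(RT)].
(E_P−E_N)/(RT) = (88.3−47.8)×10³/(8.314×502) = 40500/4174 = 9.704.
k_N/k_P = (4.98×10^6/1.65×10^10)·exp(9.704) = 3.018×10^-4 × 16380 = 4.94.
Since E_N < E_P, lowering the temperature improves selectivity toward N.

4.94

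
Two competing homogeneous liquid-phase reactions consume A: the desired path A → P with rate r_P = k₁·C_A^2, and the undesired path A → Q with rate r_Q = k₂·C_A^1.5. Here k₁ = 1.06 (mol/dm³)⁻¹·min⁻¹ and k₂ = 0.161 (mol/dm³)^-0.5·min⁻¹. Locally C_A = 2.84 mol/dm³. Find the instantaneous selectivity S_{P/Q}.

S_{P/Q} = r_P/r_Q = (k₁·C_A^2)/(k₂·C_A^1.5) = (k₁/k₂)·C_A^0.5.
= (1.06×2.840^2) / (0.161×2.840^1.5) = 8.550/0.7706 = 11.1.

11.1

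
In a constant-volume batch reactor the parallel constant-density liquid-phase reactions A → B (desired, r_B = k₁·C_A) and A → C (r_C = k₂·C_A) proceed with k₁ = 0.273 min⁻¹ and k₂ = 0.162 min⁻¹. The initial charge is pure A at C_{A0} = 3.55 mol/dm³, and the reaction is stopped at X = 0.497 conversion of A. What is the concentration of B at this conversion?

1.11 mol/dm³

C_A = C_{A0}(1−X) = 1.786 mol/dm³.
Both paths are first order in A, so the instantaneous fraction to B is constant: dC_B/d(−C_A) = k₁/(k₁+k₂) = 0.6276.
C_B = 0.6276·(C_{A0}−C_A) = 0.6276×1.764 = 1.11 mol/dm³.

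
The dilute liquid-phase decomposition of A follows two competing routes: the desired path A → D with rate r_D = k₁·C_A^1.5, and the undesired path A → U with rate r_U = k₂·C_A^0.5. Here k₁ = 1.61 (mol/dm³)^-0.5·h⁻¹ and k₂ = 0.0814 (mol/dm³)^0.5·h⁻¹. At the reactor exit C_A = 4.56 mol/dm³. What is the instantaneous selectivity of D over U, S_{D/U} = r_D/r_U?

90.2

S_{D/U} = r_D/r_U = (k₁·C_A^1.5)/(k₂·C_A^0.5) = (k₁/k₂)·C_A.
= (1.61×4.560^1.5) / (0.0814×4.560^0.5) = 15.68/0.1738 = 90.2.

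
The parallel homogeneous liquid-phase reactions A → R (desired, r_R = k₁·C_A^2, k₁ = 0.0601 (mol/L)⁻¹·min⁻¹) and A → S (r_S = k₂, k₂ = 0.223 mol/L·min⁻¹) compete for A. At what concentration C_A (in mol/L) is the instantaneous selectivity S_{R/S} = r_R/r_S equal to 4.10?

3.90 mol/L

S_{R/S} = (k₁/k₂)·C_A^2 ⇒ C_A = (S·k₂/k₁)^(0.5).
= (4.10×0.223/0.0601)^(0.5) = (15.21)^(0.5) = 3.90 mol/L.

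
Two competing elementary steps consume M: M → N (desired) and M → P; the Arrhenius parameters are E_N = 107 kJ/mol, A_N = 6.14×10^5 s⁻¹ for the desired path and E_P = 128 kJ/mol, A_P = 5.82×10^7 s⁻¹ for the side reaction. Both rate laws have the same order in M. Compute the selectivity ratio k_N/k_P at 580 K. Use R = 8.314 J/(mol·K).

0.821

k_N/k_P = (A_N/A_P)·exp[−(E_N−E_P)/(RT)] = (A_N/A_P)·exp[(E_P−E_N)/(RT)].
(E_P−E_N)/(RT) = (128−107)×10³/(8.314×580) = 21000/4822 = 4.355.
k_N/k_P = (6.14×10^5/5.82×10^7)·exp(4.355) = 0.01055 × 77.86 = 0.821.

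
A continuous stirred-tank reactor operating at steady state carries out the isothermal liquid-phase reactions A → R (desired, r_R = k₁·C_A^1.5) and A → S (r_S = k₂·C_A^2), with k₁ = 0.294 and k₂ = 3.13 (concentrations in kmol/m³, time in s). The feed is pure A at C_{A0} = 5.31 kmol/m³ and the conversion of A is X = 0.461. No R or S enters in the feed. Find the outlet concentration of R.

Exit C_A = C_{A0}(1−X) = 5.31×0.539 = 2.862 kmol/m³.
In a CSTR the entire volume is at exit conditions, so r_R = 0.294×2.862^1.5 = 1.424 and r_S = 3.13×2.862^2 = 25.64.
Fraction of consumed A going to R: r_R/(r_R+r_S) = 0.05260.
C_R = 0.05260·C_{A0}·X = 0.05260×5.31×0.461 = 0.129 kmol/m³.

0.129 kmol/m³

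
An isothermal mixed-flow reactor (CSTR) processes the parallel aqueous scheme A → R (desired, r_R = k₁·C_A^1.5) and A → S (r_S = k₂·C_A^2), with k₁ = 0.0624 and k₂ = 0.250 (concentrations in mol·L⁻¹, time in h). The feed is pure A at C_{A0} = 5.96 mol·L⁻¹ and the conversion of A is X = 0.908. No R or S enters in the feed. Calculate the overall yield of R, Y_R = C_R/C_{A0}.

0.229

Exit C_A = C_{A0}(1−X) = 5.96×0.0920 = 0.5483 mol·L⁻¹.
In a CSTR the entire volume is at exit conditions, so r_R = 0.0624×0.5483^1.5 = 0.02534 and r_S = 0.250×0.5483^2 = 0.07516.
Fraction of consumed A going to R: r_R/(r_R+r_S) = 0.2521.
C_R = 0.2521·C_{A0}·X = 0.2521×5.96×0.908 = 1.36 mol·L⁻¹; Y_R = C_R/C_{A0} = 0.229.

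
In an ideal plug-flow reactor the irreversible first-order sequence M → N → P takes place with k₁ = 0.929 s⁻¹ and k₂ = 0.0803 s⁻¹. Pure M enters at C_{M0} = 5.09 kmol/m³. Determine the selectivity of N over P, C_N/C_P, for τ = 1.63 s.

The intermediate concentration in a first-order A→B→C sequence is C_N = k₁C_{M0}(e^(−k₁τ) − e^(−k₂τ))/(k₂−k₁).
e^(−k₁τ) = e^(−0.929×1.63) = e^(−1.514) = 0.2200; e^(−k₂τ) = e^(−0.1309) = 0.8773.
C_N = 0.929×5.09/(0.0803−0.929) × (0.2200−0.8773) = (-5.572)×(-0.6573) = 3.662 kmol/m³.
C_M = C_{M0}e^(−k₁τ) = 1.120 kmol/m³, so C_P = C_{M0}−C_M−C_N = 0.3079 kmol/m³; C_N/C_P = 11.9.

11.9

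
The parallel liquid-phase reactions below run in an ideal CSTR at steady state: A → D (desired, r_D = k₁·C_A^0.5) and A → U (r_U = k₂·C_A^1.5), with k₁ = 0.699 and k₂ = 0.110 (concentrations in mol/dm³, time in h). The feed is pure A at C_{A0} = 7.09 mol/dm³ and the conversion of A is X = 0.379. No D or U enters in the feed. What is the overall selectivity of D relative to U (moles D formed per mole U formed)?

1.44

Exit C_A = C_{A0}(1−X) = 7.09×0.621 = 4.403 mol/dm³.
Rates in a CSTR are evaluated at the outlet concentration: r_D = 0.699×4.403^0.5 = 1.467, r_U = 0.110×4.403^1.5 = 1.016.
Overall selectivity = C_D/C_U = r_Dτ/(r_Uτ) = r_D/r_U = 1.44.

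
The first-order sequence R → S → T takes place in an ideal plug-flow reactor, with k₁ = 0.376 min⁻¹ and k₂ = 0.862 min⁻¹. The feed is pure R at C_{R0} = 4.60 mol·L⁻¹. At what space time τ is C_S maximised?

1.71 min

The intermediate peaks when r₁ = r₂, i.e. k₁e^(−k₁τ) = k₂e^(−k₂τ), giving τ_opt = ln(k₂/k₁)/(k₂−k₁).
= ln(0.862/0.376)/(0.862−0.376) = ln(2.293)/0.4860 = 0.8297/0.4860 = 1.71 min.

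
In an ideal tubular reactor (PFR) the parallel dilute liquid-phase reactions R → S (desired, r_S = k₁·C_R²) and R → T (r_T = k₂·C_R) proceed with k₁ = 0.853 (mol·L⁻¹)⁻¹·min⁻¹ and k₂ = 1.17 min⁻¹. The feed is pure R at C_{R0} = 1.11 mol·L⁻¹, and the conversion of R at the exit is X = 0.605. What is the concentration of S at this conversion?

0.239 mol·L⁻¹

C_R = C_{R0}(1−X) = 0.4385 mol·L⁻¹.
Along a PFR/batch, dC_T/dC_R = −r_T/(r_S+r_T) = −k₂/(k₂+k₁·C_R).
Integrating from C_{R0} to C_R: C_T = (1.17/0.853)·ln[(1.17+0.853·1.11)/(1.17+0.853·0.438)] = 1.372·ln(2.117/1.544) = 0.4328 mol·L⁻¹.
Then C_S = (C_{R0}−C_R) − C_T = 0.6716 − 0.4328 = 0.2387 mol·L⁻¹.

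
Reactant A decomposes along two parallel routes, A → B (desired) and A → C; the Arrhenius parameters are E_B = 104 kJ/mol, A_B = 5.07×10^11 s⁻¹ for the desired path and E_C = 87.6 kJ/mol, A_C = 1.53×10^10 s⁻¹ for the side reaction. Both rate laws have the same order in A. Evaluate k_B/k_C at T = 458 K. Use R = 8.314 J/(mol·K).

With equal orders, S_{B/C} = k_B/k_C = (A_B/A_C)·exp[(E_C−E_B)/(RT)].
(E_C−E_B)/(RT) = (87.6−104)×10³/(8.314×458) = -16400/3808 = -4.307.
k_B/k_C = (5.07×10^11/1.53×10^10)·exp(-4.307) = 33.14 × 0.01347 = 0.447.
Since E_B > E_C, raising the temperature improves selectivity toward B.

0.447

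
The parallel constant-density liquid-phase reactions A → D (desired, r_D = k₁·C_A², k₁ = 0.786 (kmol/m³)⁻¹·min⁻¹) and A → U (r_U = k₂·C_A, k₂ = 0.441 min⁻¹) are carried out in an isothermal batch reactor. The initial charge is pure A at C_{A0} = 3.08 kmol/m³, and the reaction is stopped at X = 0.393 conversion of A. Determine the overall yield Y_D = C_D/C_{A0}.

C_A = C_{A0}(1−X) = 1.870 kmol/m³.
Along a PFR/batch, dC_U/dC_A = −r_U/(r_D+r_U) = −k₂/(k₂+k₁·C_A).
Integrating from C_{A0} to C_A: C_U = (0.441/0.786)·ln[(0.441+0.786·3.08)/(0.441+0.786·1.87)] = 0.5611·ln(2.862/1.910) = 0.2267 kmol/m³.
Then C_D = (C_{A0}−C_A) − C_U = 1.210 − 0.2267 = 0.9837 kmol/m³.
Y_D = C_D/C_{A0} = 0.9837/3.08 = 0.319.

0.319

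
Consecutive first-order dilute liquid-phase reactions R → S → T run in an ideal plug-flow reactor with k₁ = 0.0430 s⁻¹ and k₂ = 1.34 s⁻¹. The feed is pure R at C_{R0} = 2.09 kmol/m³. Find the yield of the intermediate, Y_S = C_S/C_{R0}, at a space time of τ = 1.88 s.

0.0279

The intermediate concentration in a first-order A→B→C sequence is C_S = k₁C_{R0}(e^(−k₁τ) − e^(−k₂τ))/(k₂−k₁).
e^(−k₁τ) = e^(−0.0430×1.88) = e^(−0.08084) = 0.9223; e^(−k₂τ) = e^(−2.519) = 0.08052.
C_S = 0.0430×2.09/(1.34−0.0430) × (0.9223−0.08052) = 0.06929×0.8418 = 0.05833 kmol/m³.
Y_S = C_S/C_{R0} = 0.05833/2.09 = 0.0279.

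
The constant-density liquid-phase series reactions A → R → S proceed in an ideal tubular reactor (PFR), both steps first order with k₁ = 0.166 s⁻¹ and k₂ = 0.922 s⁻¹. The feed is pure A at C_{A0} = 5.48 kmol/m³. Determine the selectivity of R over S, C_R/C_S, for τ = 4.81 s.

The intermediate concentration in a first-order A→B→C sequence is C_R = k₁C_{A0}(e^(−k₁τ) − e^(−k₂τ))/(k₂−k₁).
e^(−k₁τ) = e^(−0.166×4.81) = e^(−0.7985) = 0.4500; e^(−k₂τ) = e^(−4.435) = 0.01186.
C_R = 0.166×5.48/(0.922−0.166) × (0.4500−0.01186) = 1.203×0.4382 = 0.5272 kmol/m³.
C_A = C_{A0}e^(−k₁τ) = 2.466 kmol/m³, so C_S = C_{A0}−C_A−C_R = 2.487 kmol/m³; C_R/C_S = 0.212.

0.212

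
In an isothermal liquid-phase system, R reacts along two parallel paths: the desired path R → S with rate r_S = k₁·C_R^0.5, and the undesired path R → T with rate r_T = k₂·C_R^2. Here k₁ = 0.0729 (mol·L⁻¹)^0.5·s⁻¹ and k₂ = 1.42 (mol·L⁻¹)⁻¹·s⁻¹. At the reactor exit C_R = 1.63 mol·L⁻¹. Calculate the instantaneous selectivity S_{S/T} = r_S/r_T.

S_{S/T} = r_S/r_T = (k₁·C_R^0.5)/(k₂·C_R^2) = (k₁/k₂)·C_R^-1.5.
= (0.0729×1.630^0.5) / (1.42×1.630^2) = 0.09307/3.773 = 0.0247.
The undesired path is higher order in R, so low C_R (CSTR or dilute feed) favours S.

0.0247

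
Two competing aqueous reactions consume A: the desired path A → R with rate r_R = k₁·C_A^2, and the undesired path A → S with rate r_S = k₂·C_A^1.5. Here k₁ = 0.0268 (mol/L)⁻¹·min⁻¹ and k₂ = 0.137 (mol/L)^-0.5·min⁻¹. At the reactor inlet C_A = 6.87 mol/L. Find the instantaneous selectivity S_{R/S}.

S_{R/S} = r_R/r_S = (k₁·C_A^2)/(k₂·C_A^1.5) = (k₁/k₂)·C_A^0.5.
= (0.0268×6.870^2) / (0.137×6.870^1.5) = 1.265/2.467 = 0.513.

0.513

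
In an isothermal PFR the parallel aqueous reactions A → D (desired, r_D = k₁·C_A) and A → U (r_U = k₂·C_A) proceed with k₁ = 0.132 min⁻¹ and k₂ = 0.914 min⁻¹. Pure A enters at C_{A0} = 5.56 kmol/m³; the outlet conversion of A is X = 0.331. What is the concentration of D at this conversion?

0.232 kmol/m³

C_A = C_{A0}(1−X) = 3.720 kmol/m³.
Both paths are first order in A, so the instantaneous fraction to D is constant: dC_D/d(−C_A) = k₁/(k₁+k₂) = 0.1262.
C_D = 0.1262·(C_{A0}−C_A) = 0.1262×1.840 = 0.232 kmol/m³.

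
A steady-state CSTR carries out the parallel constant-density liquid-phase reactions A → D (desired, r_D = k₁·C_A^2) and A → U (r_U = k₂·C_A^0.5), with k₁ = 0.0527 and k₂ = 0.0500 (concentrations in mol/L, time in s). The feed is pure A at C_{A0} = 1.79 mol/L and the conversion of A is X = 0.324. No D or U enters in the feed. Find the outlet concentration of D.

Exit C_A = C_{A0}(1−X) = 1.79×0.676 = 1.210 mol/L.
A CSTR operates uniformly at the exit composition, giving r_D = 0.07716 and r_U = 0.05500 (each k·C_A^n at C_A = 1.210).
Fraction of consumed A going to D: r_D/(r_D+r_U) = 0.5838.
C_D = 0.5838·C_{A0}·X = 0.5838×1.79×0.324 = 0.339 mol/L.

0.339 mol/L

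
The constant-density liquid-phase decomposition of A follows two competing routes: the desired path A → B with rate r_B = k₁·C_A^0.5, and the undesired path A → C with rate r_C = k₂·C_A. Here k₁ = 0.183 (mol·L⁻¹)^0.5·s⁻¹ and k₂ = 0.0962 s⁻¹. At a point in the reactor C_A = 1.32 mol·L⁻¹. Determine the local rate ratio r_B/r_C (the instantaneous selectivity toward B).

1.66

S_{B/C} = r_B/r_C = (k₁·C_A^0.5)/(k₂·C_A) = (k₁/k₂)·C_A^-0.5.
= (0.183×1.320^0.5) / (0.0962×1.320) = 0.2103/0.1270 = 1.66.
The undesired path is higher order in A, so low C_A (CSTR or dilute feed) favours B.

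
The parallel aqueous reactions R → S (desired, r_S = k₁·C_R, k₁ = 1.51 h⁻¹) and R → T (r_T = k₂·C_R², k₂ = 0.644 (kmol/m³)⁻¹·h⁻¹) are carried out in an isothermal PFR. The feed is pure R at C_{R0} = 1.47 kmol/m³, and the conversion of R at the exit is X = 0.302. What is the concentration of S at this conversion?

C_R = C_{R0}(1−X) = 1.026 kmol/m³.
Along a PFR/batch, dC_S/dC_R = −r_S/(r_S+r_T) = −k₁/(k₁+k₂·C_R).
Integrating from C_{R0} to C_R: C_S = (1.51/0.644)·ln[(1.51+0.644·1.47)/(1.51+0.644·1.03)] = 2.345·ln(2.457/2.171) = 0.2901 kmol/m³.

0.290 kmol/m³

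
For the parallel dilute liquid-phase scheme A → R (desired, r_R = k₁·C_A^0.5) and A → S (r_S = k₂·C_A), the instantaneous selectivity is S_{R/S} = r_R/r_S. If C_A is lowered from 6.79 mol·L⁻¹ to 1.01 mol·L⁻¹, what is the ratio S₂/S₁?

S_{R/S} = (k₁/k₂)·C_A^-0.5, so S₂/S₁ = (C_{A,2}/C_{A,1})^-0.5.
= (1.01/6.79)^(-0.5) = (0.1487)^(-0.5) = 2.59.

2.59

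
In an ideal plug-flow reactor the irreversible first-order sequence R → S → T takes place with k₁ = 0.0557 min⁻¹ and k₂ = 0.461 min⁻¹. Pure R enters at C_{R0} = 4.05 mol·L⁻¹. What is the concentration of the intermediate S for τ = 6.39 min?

Solving the coupled first-order balances gives C_S(τ) = [k₁/(k₂−k₁)]·C_{R0}·(e^(−k₁τ) − e^(−k₂τ)).
e^(−k₁τ) = e^(−0.0557×6.39) = e^(−0.3559) = 0.7005; e^(−k₂τ) = e^(−2.946) = 0.05256.
C_S = 0.0557×4.05/(0.461−0.0557) × (0.7005−0.05256) = 0.5566×0.6480 = 0.3606 mol·L⁻¹.

0.361 mol·L⁻¹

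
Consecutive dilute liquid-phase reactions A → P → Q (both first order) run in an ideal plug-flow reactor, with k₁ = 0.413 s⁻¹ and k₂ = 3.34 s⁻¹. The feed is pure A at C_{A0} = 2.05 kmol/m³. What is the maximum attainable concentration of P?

Evaluating C_P at τ_opt = ln(k₂/k₁)/(k₂−k₁) gives C_{P,max}/C_{A0} = (k₁/k₂)^[k₂/(k₂−k₁)].
= (0.413/3.34)^(3.34/(3.34−0.413)) = (0.1237)^(1.141) = 0.09207.
C_{P,max} = 0.09207×2.05 = 0.189 kmol/m³.

0.189 kmol/m³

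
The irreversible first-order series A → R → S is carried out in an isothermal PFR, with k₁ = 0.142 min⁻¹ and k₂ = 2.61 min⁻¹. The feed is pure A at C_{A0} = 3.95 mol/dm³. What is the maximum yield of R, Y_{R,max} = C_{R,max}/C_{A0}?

For a first-order series the maximum intermediate yield is C_{R,max}/C_{A0} = (k₁/k₂)^[k₂/(k₂−k₁)].
= (0.142/2.61)^(2.61/(2.61−0.142)) = (0.05441)^(1.058) = 0.04602.

0.0460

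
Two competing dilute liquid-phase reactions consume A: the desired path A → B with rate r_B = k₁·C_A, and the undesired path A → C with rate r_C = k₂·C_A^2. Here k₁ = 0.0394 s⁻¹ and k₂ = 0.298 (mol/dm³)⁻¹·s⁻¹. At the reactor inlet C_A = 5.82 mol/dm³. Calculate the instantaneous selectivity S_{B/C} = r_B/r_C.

S_{B/C} = r_B/r_C = (k₁·C_A)/(k₂·C_A^2) = (k₁/k₂)·C_A⁻¹.
= (0.0394×5.820) / (0.298×5.820^2) = 0.2293/10.09 = 0.0227.

0.0227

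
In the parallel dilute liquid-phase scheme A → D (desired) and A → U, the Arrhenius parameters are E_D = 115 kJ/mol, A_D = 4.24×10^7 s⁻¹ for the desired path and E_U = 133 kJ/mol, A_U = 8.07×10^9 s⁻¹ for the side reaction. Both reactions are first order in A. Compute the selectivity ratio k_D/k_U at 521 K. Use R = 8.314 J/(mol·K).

0.335

Since both paths have the same order in A, the concentration cancels and S_{D/U} = k_D/k_U = (A_D/A_U)·exp[(E_U−E_D)/(RT)].
(E_U−E_D)/(RT) = (133−115)×10³/(8.314×521) = 18000/4332 = 4.156.
k_D/k_U = (4.24×10^7/8.07×10^9)·exp(4.156) = 0.005254 × 63.78 = 0.335.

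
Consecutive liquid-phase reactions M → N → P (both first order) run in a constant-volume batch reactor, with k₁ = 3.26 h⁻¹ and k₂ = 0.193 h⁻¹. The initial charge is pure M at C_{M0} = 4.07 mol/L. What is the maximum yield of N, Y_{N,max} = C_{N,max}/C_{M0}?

0.837

For a first-order series the maximum intermediate yield is C_{N,max}/C_{M0} = (k₁/k₂)^[k₂/(k₂−k₁)].
= (3.26/0.193)^(0.193/(0.193−3.26)) = (16.89)^(-0.06293) = 0.8370.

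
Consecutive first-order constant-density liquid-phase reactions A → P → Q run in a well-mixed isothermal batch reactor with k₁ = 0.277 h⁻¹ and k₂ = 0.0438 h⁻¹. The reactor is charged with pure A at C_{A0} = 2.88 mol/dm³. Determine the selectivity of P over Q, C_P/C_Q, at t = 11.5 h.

The intermediate concentration in a first-order A→B→C sequence is C_P = k₁C_{A0}(e^(−k₁t) − e^(−k₂t))/(k₂−k₁).
e^(−k₁t) = e^(−0.277×11.5) = e^(−3.186) = 0.04136; e^(−k₂t) = e^(−0.5037) = 0.6043.
C_P = 0.277×2.88/(0.0438−0.277) × (0.04136−0.6043) = (-3.421)×(-0.5629) = 1.926 mol/dm³.
C_A = C_{A0}e^(−k₁t) = 0.1191 mol/dm³, so C_Q = C_{A0}−C_A−C_P = 0.8351 mol/dm³; C_P/C_Q = 2.31.

2.31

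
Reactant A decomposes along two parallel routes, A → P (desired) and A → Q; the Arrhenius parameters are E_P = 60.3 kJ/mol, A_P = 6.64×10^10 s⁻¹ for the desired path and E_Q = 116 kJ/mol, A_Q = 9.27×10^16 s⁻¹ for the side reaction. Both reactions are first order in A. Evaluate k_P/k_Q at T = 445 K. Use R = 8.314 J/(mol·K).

k_P/k_Q = (A_P/A_Q)·exp[−(E_P−E_Q)/(RT)] = (A_P/A_Q)·exp[(E_Q−E_P)/(RT)].
(E_Q−E_P)/(RT) = (116−60.3)×10³/(8.314×445) = 55700/3700 = 15.06.
k_P/k_Q = (6.64×10^10/9.27×10^16)·exp(15.06) = 7.163×10^-7 × 3.454×10^6 = 2.47.

2.47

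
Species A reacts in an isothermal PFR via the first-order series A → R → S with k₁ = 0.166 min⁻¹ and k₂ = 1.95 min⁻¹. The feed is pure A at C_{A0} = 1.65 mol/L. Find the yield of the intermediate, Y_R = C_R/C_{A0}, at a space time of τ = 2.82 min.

0.0579

The intermediate concentration in a first-order A→B→C sequence is C_R = k₁C_{A0}(e^(−k₁τ) − e^(−k₂τ))/(k₂−k₁).
e^(−k₁τ) = e^(−0.166×2.82) = e^(−0.4681) = 0.6262; e^(−k₂τ) = e^(−5.499) = 0.004091.
C_R = 0.166×1.65/(1.95−0.166) × (0.6262−0.004091) = 0.1535×0.6221 = 0.09551 mol/L.
Y_R = C_R/C_{A0} = 0.09551/1.65 = 0.0579.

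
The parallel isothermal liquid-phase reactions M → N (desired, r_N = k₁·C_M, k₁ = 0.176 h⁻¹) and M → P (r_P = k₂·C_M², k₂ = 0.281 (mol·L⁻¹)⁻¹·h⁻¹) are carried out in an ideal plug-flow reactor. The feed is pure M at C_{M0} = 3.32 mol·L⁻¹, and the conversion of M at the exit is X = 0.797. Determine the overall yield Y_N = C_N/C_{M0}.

0.209

C_M = C_{M0}(1−X) = 0.6740 mol·L⁻¹.
Along a PFR/batch, dC_N/dC_M = −r_N/(r_N+r_P) = −k₁/(k₁+k₂·C_M).
Integrating from C_{M0} to C_M: C_N = (0.176/0.281)·ln[(0.176+0.281·3.32)/(0.176+0.281·0.674)] = 0.6263·ln(1.109/0.3654) = 0.6954 mol·L⁻¹.
Y_N = C_N/C_{M0} = 0.6954/3.32 = 0.209.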